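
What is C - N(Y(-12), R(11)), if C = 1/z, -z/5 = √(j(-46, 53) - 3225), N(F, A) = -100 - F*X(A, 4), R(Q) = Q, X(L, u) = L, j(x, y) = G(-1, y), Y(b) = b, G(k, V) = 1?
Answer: -32 + I*√806/8060 ≈ -32.0 + 0.0035224*I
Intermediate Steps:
j(x, y) = 1
N(F, A) = -100 - A*F (N(F, A) = -100 - F*A = -100 - A*F)
z = -10*I*√806 (z = -5*√(1 - 3225) = -10*I*√806 ≈ -283.9*I)
C = I*√806/8060 (C = 1/(-10*I*√806) = I*√806/8060 ≈ 0.0035224*I)
C - N(Y(-12), R(11)) = I*√806/8060 - (-100 - 1*11*(-12)) = I*√806/8060 - (-100 + 132) = I*√806/8060 - 1*32 = I*√806/8060 - 32 = -32 + I*√806/8060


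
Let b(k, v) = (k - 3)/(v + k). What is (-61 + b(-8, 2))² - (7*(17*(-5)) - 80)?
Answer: 150325/36 ≈ 4175.7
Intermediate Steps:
b(k, v) = (-3 + k)/(k + v)
(-61 + b(-8, 2))² - (7*(17*(-5)) - 80) = (-61 + (-3 - 8)/(-8 + 2))² - (7*(17*(-5)) - 80) = (-61 - 11/(-6))² - (7*(-85) - 80) = (-61 - ⅙*(-11))² - (-595 - 80) = (-61 + 11/6)² - 1*(-675) = (-355/6)² + 675 = 126025/36 + 675 = 150325/36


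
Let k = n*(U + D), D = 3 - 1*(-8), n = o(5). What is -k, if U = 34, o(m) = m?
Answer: -225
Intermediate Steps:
n = 5
D = 11 (D = 3 + 8 = 11)
k = 225 (k = 5*(34 + 11) = 5*45 = 225)
-k = -1*225 = -225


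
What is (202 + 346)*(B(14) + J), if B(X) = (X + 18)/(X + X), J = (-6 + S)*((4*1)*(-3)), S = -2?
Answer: 372640/7 ≈ 53234.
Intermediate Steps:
J = 96 (J = (-6 - 2)*((4*1)*(-3)) = -32*(-3) = -8*(-12) = 96)
B(X) = (18 + X)/(2*X) (B(X) = (18 + X)/((2*X)) = (18 + X)*(1/(2*X)) = (18 + X)/(2*X))
(202 + 346)*(B(14) + J) = (202 + 346)*((½)*(18 + 14)/14 + 96) = 548*((½)*(1/14)*32 + 96) = 548*(8/7 + 96) = 548*(680/7) = 372640/7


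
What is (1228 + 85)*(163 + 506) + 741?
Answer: 879138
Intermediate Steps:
(1228 + 85)*(163 + 506) + 741 = 1313*669 + 741 = 878397 + 741 = 879138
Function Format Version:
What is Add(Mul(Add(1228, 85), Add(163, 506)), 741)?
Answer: 879138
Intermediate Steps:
Add(Mul(Add(1228, 85), Add(163, 506)), 741) = Add(Mul(1313, 669), 741) = Add(878397, 741) = 879138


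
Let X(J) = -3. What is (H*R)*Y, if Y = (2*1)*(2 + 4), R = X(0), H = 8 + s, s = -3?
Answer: -180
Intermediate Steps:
H = 5 (H = 8 - 3 = 5)
R = -3
Y = 12 (Y = 2*6 = 12)
(H*R)*Y = (5*(-3))*12 = -15*12 = -180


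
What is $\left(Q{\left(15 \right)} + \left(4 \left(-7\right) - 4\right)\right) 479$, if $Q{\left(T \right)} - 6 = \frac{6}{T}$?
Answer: $- \frac{61312}{5} \approx -12262.0$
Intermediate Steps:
$Q{\left(T \right)} = 6 + \frac{6}{T}$
$\left(Q{\left(15 \right)} + \left(4 \left(-7\right) - 4\right)\right) 479 = \left(\left(6 + \frac{6}{15}\right) + \left(4 \left(-7\right) - 4\right)\right) 479 = \left(\left(6 + 6 \cdot \frac{1}{15}\right) - 32\right) 479 = \left(\left(6 + \frac{2}{5}\right) - 32\right) 479 = \left(\frac{32}{5} - 32\right) 479 = \left(- \frac{128}{5}\right) 479 = - \frac{61312}{5}$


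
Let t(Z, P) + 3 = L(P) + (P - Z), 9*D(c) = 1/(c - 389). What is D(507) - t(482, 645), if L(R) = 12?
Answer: -182663/1062 ≈ -172.00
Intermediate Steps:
D(c) = 1/(9*(-389 + c)) (D(c) = 1/(9*(c - 389)) = 1/(9*(-389 + c)))
t(Z, P) = 9 + P - Z (t(Z, P) = -3 + (12 + (P - Z)) = -3 + (12 + P - Z) = 9 + P - Z)
D(507) - t(482, 645) = 1/(9*(-389 + 507)) - (9 + 645 - 1*482) = (⅑)/118 - (9 + 645 - 482) = (⅑)*(1/118) - 1*172 = 1/1062 - 172 = -182663/1062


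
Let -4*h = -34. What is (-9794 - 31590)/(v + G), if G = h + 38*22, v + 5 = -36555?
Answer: 82768/71431 ≈ 1.1587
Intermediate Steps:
h = 17/2 (h = -1/4*(-34) = 17/2 ≈ 8.5000)
v = -36560 (v = -5 - 36555 = -36560)
G = 1689/2 (G = 17/2 + 38*22 = 17/2 + 836 = 1689/2 ≈ 844.50)
(-9794 - 31590)/(v + G) = (-9794 - 31590)/(-36560 + 1689/2) = -41384/(-71431/2) = -41384*(-2/71431) = 82768/71431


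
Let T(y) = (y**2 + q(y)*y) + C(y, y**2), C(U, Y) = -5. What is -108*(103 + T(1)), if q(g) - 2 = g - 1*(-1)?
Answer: -11124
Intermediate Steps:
q(g) = 3 + g (q(g) = 2 + (g - 1*(-1)) = 2 + (g + 1) = 2 + (1 + g) = 3 + g)
T(y) = -5 + y**2 + y*(3 + y) (T(y) = (y**2 + (3 + y)*y) - 5 = (y**2 + y*(3 + y)) - 5 = -5 + y**2 + y*(3 + y))
-108*(103 + T(1)) = -108*(103 + (-5 + 1**2 + 1*(3 + 1))) = -108*(103 + (-5 + 1 + 1*4)) = -108*(103 + (-5 + 1 + 4)) = -108*(103 + 0) = -108*103 = -11124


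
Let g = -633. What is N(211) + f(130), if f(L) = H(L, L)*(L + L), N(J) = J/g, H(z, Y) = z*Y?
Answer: 13181999/3 ≈ 4.3940e+6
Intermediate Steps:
H(z, Y) = Y*z
N(J) = -J/633 (N(J) = J/(-633) = J*(-1/633) = -J/633)
f(L) = 2*L³ (f(L) = (L*L)*(L + L) = L²*(2*L) = 2*L³)
N(211) + f(130) = -1/633*211 + 2*130³ = -⅓ + 2*2197000 = -⅓ + 4394000 = 13181999/3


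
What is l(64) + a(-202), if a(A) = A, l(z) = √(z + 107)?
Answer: -202 + 3*√19 ≈ -188.92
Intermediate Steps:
l(z) = √(107 + z)
l(64) + a(-202) = √(107 + 64) - 202 = √171 - 202 = 3*√19 - 202 = -202 + 3*√19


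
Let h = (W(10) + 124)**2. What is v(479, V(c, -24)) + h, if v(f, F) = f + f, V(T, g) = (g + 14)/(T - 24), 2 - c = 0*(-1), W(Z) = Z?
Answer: 18914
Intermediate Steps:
c = 2 (c = 2 - 0*(-1) = 2 - 1*0 = 2 + 0 = 2)
V(T, g) = (14 + g)/(-24 + T)
v(f, F) = 2*f
h = 17956 (h = (10 + 124)**2 = 134**2 = 17956)
v(479, V(c, -24)) + h = 2*479 + 17956 = 958 + 17956 = 18914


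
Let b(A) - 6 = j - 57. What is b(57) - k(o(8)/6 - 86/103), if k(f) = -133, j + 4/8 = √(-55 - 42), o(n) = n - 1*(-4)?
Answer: 163/2 + I*√97 ≈ 81.5 + 9.8489*I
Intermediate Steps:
o(n) = 4 + n (o(n) = n + 4 = 4 + n)
j = -½ + I*√97 (j = -½ + √(-55 - 42) = -½ + √(-97) = -½ + I*√97 ≈ -0.5 + 9.8489*I)
b(A) = -103/2 + I*√97 (b(A) = 6 + ((-½ + I*√97) - 57) = 6 + (-115/2 + I*√97) = -103/2 + I*√97)
b(57) - k(o(8)/6 - 86/103) = (-103/2 + I*√97) - 1*(-133) = (-103/2 + I*√97) + 133 = 163/2 + I*√97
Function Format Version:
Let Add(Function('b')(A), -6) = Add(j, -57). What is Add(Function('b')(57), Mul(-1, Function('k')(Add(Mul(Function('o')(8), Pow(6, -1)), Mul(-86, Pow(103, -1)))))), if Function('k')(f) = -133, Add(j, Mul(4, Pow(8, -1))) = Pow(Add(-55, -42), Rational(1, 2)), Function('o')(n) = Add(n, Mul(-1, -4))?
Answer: Add(Rational(163, 2), Mul(I, Pow(97, Rational(1, 2)))) ≈ Add(81.500, Mul(9.8489, I))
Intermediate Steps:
Function('o')(n) = Add(4, n) (Function('o')(n) = Add(n, 4) = Add(4, n))
j = Add(Rational(-1, 2), Mul(I, Pow(97, Rational(1, 2)))) (j = Add(Rational(-1, 2), Pow(Add(-55, -42), Rational(1, 2))) = Add(Rational(-1, 2), Pow(-97, Rational(1, 2))) = Add(Rational(-1, 2), Mul(I, Pow(97, Rational(1, 2)))) ≈ Add(-0.50000, Mul(9.8489, I)))
Function('b')(A) = Add(Rational(-103, 2), Mul(I, Pow(97, Rational(1, 2)))) (Function('b')(A) = Add(6, Add(Add(Rational(-1, 2), Mul(I, Pow(97, Rational(1, 2)))), -57)) = Add(6, Add(Rational(-115, 2), Mul(I, Pow(97, Rational(1, 2))))) = Add(Rational(-103, 2), Mul(I, Pow(97, Rational(1, 2)))))
Add(Function('b')(57), Mul(-1, Function('k')(Add(Mul(Function('o')(8), Pow(6, -1)), Mul(-86, Pow(103, -1)))))) = Add(Add(Rational(-103, 2), Mul(I, Pow(97, Rational(1, 2)))), Mul(-1, -133)) = Add(Add(Rational(-103, 2), Mul(I, Pow(97, Rational(1, 2)))), 133) = Add(Rational(163, 2), Mul(I, Pow(97, Rational(1, 2))))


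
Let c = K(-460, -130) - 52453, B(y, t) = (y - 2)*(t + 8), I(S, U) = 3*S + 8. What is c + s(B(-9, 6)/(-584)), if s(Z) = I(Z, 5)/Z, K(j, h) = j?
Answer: -4071734/77 ≈ -52880.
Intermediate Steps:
I(S, U) = 8 + 3*S
B(y, t) = (-2 + y)*(8 + t)
s(Z) = (8 + 3*Z)/Z
c = -52913 (c = -460 - 52453 = -52913)
c + s(B(-9, 6)/(-584)) = -52913 + (3 + 8/(((-16 - 2*6 + 8*(-9) + 6*(-9))/(-584)))) = -52913 + (3 + 8/(((-16 - 12 - 72 - 54)*(-1/584)))) = -52913 + (3 + 8/((-154*(-1/584)))) = -52913 + (3 + 8/(77/292)) = -52913 + (3 + 8*(292/77)) = -52913 + (3 + 2336/77) = -52913 + 2567/77 = -4071734/77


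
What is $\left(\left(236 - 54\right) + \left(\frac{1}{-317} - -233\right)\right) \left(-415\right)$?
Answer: $- \frac{54594910}{317} \approx -1.7222 \cdot 10^{5}$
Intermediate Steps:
$\left(\left(236 - 54\right) + \left(\frac{1}{-317} - -233\right)\right) \left(-415\right) = \left(182 + \left(- \frac{1}{317} + 233\right)\right) \left(-415\right) = \left(182 + \frac{73860}{317}\right) \left(-415\right) = \frac{131554}{317} \left(-415\right) = - \frac{54594910}{317}$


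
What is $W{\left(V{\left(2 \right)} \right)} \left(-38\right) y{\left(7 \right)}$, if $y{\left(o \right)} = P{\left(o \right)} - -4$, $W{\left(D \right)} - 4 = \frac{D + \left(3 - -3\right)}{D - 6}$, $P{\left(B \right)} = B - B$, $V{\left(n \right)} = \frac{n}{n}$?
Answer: $- \frac{1976}{5} \approx -395.2$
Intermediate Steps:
$V{\left(n \right)} = 1$
$P{\left(B \right)} = 0$
$W{\left(D \right)} = 4 + \frac{6 + D}{-6 + D}$ ($W{\left(D \right)} = 4 + \frac{D + \left(3 - -3\right)}{D - 6} = 4 + \frac{D + \left(3 + 3\right)}{-6 + D} = 4 + \frac{D + 6}{-6 + D} = 4 + \frac{6 + D}{-6 + D}$)
$y{\left(o \right)} = 4$ ($y{\left(o \right)} = 0 - -4 = 0 + 4 = 4$)
$W{\left(V{\left(2 \right)} \right)} \left(-38\right) y{\left(7 \right)} = \frac{-18 + 5 \cdot 1}{-6 + 1} \left(-38\right) 4 = \frac{-18 + 5}{-5} \left(-38\right) 4 = \left(- \frac{1}{5}\right) \left(-13\right) \left(-38\right) 4 = \frac{13}{5} \left(-38\right) 4 = \left(- \frac{494}{5}\right) 4 = - \frac{1976}{5}$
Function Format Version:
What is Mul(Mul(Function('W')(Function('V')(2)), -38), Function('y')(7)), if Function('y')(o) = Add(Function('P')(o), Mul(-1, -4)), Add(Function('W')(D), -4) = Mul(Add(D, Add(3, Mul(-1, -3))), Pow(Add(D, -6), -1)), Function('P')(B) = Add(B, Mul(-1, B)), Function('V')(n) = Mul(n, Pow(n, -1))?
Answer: Rational(-1976, 5) ≈ -395.20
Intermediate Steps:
Function('V')(n) = 1
Function('P')(B) = 0
Function('W')(D) = Add(4, Mul(Pow(Add(-6, D), -1), Add(6, D))) (Function('W')(D) = Add(4, Mul(Add(D, Add(3, Mul(-1, -3))), Pow(Add(D, -6), -1))) = Add(4, Mul(Add(D, Add(3, 3)), Pow(Add(-6, D), -1))) = Add(4, Mul(Add(D, 6), Pow(Add(-6, D), -1))) = Add(4, Mul(Add(6, D), Pow(Add(-6, D), -1))) = Add(4, Mul(Pow(Add(-6, D), -1), Add(6, D))))
Function('y')(o) = 4 (Function('y')(o) = Add(0, Mul(-1, -4)) = Add(0, 4) = 4)
Mul(Mul(Function('W')(Function('V')(2)), -38), Function('y')(7)) = Mul(Mul(Mul(Pow(Add(-6, 1), -1), Add(-18, Mul(5, 1))), -38), 4) = Mul(Mul(Mul(Pow(-5, -1), Add(-18, 5)), -38), 4) = Mul(Mul(Mul(Rational(-1, 5), -13), -38), 4) = Mul(Mul(Rational(13, 5), -38), 4) = Mul(Rational(-494, 5), 4) = Rational(-1976, 5)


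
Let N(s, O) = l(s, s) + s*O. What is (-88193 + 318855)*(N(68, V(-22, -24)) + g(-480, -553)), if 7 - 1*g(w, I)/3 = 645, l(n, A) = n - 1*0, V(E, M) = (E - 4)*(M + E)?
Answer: 18333477084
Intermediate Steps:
V(E, M) = (-4 + E)*(E + M)
l(n, A) = n (l(n, A) = n + 0 = n)
g(w, I) = -1914 (g(w, I) = 21 - 3*645 = 21 - 1935 = -1914)
N(s, O) = s + O*s (N(s, O) = s + s*O = s + O*s)
(-88193 + 318855)*(N(68, V(-22, -24)) + g(-480, -553)) = (-88193 + 318855)*(68*(1 + ((-22)² - 4*(-22) - 4*(-24) - 22*(-24))) - 1914) = 230662*(68*(1 + (484 + 88 + 96 + 528)) - 1914) = 230662*(68*(1 + 1196) - 1914) = 230662*(68*1197 - 1914) = 230662*(81396 - 1914) = 230662*79482 = 18333477084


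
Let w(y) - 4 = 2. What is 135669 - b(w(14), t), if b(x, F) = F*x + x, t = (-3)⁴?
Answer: 135177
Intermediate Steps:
t = 81
w(y) = 6 (w(y) = 4 + 2 = 6)
b(x, F) = x + F*x
135669 - b(w(14), t) = 135669 - 6*(1 + 81) = 135669 - 6*82 = 135669 - 1*492 = 135669 - 492 = 135177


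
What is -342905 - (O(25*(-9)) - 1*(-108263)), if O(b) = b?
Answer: -450943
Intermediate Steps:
-342905 - (O(25*(-9)) - 1*(-108263)) = -342905 - (25*(-9) - 1*(-108263)) = -342905 - (-225 + 108263) = -342905 - 1*108038 = -342905 - 108038 = -450943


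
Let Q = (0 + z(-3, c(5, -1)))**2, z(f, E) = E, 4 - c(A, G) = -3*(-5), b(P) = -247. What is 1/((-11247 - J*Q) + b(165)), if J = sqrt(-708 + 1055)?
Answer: -11494/127031609 + 121*sqrt(347)/127031609 ≈ -7.2738e-5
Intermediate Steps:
c(A, G) = -11 (c(A, G) = 4 - (-3)*(-5) = 4 - 1*15 = 4 - 15 = -11)
J = sqrt(347) ≈ 18.628
Q = 121 (Q = (0 - 11)**2 = (-11)**2 = 121)
1/((-11247 - J*Q) + b(165)) = 1/((-11247 - sqrt(347)*121) - 247) = 1/((-11247 - 121*sqrt(347)) - 247) = 1/(-11494 - 121*sqrt(347))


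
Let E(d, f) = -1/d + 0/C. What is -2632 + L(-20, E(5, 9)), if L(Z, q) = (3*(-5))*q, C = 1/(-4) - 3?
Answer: -2629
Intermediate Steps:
C = -13/4 (C = -¼ - 3 = -13/4 ≈ -3.2500)
E(d, f) = -1/d (E(d, f) = -1/d + 0/(-13/4) = -1/d + 0*(-4/13) = -1/d + 0 = -1/d)
L(Z, q) = -15*q
-2632 + L(-20, E(5, 9)) = -2632 - (-15)/5 = -2632 - 15*(-⅕) = -2632 + 3 = -2629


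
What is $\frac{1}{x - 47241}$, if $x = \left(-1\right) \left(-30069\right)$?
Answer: $- \frac{1}{17172} \approx -5.8234 \cdot 10^{-5}$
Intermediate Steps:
$x = 30069$
$\frac{1}{x - 47241} = \frac{1}{30069 - 47241} = \frac{1}{-17172} = - \frac{1}{17172}$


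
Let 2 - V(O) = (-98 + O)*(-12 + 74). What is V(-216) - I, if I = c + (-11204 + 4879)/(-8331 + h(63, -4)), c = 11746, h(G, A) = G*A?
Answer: 66288767/8583 ≈ 7723.3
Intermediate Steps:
h(G, A) = A*G
V(O) = 6078 - 62*O (V(O) = 2 - (-98 + O)*(-12 + 74) = 2 - (-98 + O)*62 = 2 - (-6076 + 62*O) = 2 + (6076 - 62*O) = 6078 - 62*O)
I = 100822243/8583 (I = 11746 + (-11204 + 4879)/(-8331 - 4*63) = 11746 - 6325/(-8331 - 252) = 11746 - 6325/(-8583) = 11746 - 6325*(-1/8583) = 11746 + 6325/8583 = 100822243/8583 ≈ 11747.)
V(-216) - I = (6078 - 62*(-216)) - 1*100822243/8583 = (6078 + 13392) - 100822243/8583 = 19470 - 100822243/8583 = 66288767/8583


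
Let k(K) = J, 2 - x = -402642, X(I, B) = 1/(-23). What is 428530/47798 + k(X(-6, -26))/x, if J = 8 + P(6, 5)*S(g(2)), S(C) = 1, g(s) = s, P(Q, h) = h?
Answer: 86272827347/9622788956 ≈ 8.9655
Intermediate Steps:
X(I, B) = -1/23
x = 402644 (x = 2 - 1*(-402642) = 2 + 402642 = 402644)
J = 13 (J = 8 + 5*1 = 8 + 5 = 13)
k(K) = 13
428530/47798 + k(X(-6, -26))/x = 428530/47798 + 13/402644 = 428530*(1/47798) + 13*(1/402644) = 214265/23899 + 13/402644 = 86272827347/9622788956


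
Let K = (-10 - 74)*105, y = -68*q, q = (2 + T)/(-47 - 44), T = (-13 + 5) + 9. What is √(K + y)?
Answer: 4*I*√4563741/91 ≈ 93.903*I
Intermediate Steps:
T = 1 (T = -8 + 9 = 1)
q = -3/91 (q = (2 + 1)/(-47 - 44) = 3/(-91) = 3*(-1/91) = -3/91 ≈ -0.032967)
y = 204/91 (y = -68*(-3/91) = 204/91 ≈ 2.2418)
K = -8820 (K = -84*105 = -8820)
√(K + y) = √(-8820 + 204/91) = √(-802416/91) = 4*I*√4563741/91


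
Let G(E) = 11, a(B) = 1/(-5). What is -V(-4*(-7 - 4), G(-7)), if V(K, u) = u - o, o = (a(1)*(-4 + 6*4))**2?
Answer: 5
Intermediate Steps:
a(B) = -1/5
o = 16 (o = (-(-4 + 6*4)/5)**2 = (-(-4 + 24)/5)**2 = (-1/5*20)**2 = (-4)**2 = 16)
V(K, u) = -16 + u (V(K, u) = u - 1*16 = u - 16 = -16 + u)
-V(-4*(-7 - 4), G(-7)) = -(-16 + 11) = -1*(-5) = 5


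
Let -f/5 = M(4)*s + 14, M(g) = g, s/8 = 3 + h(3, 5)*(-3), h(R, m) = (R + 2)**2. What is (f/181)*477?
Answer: 5461650/181 ≈ 30175.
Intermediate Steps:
h(R, m) = (2 + R)**2
s = -576 (s = 8*(3 + (2 + 3)**2*(-3)) = 8*(3 + 5**2*(-3)) = 8*(3 + 25*(-3)) = 8*(3 - 75) = 8*(-72) = -576)
f = 11450 (f = -5*(4*(-576) + 14) = -5*(-2304 + 14) = -5*(-2290) = 11450)
(f/181)*477 = (11450/181)*477 = 5461650/181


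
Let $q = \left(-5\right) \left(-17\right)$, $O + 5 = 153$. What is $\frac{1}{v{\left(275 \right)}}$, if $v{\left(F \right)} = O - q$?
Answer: $\frac{1}{63} \approx 0.015873$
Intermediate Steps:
$O = 148$ ($O = -5 + 153 = 148$)
$q = 85$
$v{\left(F \right)} = 63$ ($v{\left(F \right)} = 148 - 85 = 63$)
$\frac{1}{v{\left(275 \right)}} = \frac{1}{63}$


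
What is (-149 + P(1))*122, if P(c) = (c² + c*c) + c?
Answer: -17812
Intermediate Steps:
P(c) = c + 2*c² (P(c) = (c² + c²) + c = 2*c² + c = c + 2*c²)
(-149 + P(1))*122 = (-149 + 1*(1 + 2*1))*122 = (-149 + 1*(1 + 2))*122 = (-149 + 1*3)*122 = (-149 + 3)*122 = -146*122 = -17812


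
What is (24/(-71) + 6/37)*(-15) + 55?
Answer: 151415/2627 ≈ 57.638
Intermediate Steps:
(24/(-71) + 6/37)*(-15) + 55 = (24*(-1/71) + 6*(1/37))*(-15) + 55 = (-24/71 + 6/37)*(-15) + 55 = -462/2627*(-15) + 55 = 6930/2627 + 55 = 151415/2627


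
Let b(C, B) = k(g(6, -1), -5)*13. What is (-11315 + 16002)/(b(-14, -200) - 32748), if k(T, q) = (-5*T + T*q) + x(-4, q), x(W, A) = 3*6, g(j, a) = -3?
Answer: -4687/32124 ≈ -0.14590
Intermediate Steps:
x(W, A) = 18
k(T, q) = 18 - 5*T + T*q (k(T, q) = (-5*T + T*q) + 18 = 18 - 5*T + T*q)
b(C, B) = 624 (b(C, B) = (18 - 5*(-3) - 3*(-5))*13 = (18 + 15 + 15)*13 = 48*13 = 624)
(-11315 + 16002)/(b(-14, -200) - 32748) = (-11315 + 16002)/(624 - 32748) = 4687/(-32124) = 4687*(-1/32124) = -4687/32124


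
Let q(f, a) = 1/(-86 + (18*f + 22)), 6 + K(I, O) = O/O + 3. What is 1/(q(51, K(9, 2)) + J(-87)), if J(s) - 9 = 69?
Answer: 854/66613 ≈ 0.012820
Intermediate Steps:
K(I, O) = -2 (K(I, O) = -6 + (O/O + 3) = -6 + (1 + 3) = -6 + 4 = -2)
J(s) = 78 (J(s) = 9 + 69 = 78)
q(f, a) = 1/(-64 + 18*f) (q(f, a) = 1/(-86 + (22 + 18*f)) = 1/(-64 + 18*f))
1/(q(51, K(9, 2)) + J(-87)) = 1/(1/(2*(-32 + 9*51)) + 78) = 1/(1/(2*(-32 + 459)) + 78) = 1/((1/2)/427 + 78) = 1/((1/2)*(1/427) + 78) = 1/(1/854 + 78) = 1/(66613/854) = 854/66613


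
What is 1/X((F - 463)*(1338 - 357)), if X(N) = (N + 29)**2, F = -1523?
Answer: 1/3795627408169 ≈ 2.6346e-13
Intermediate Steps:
X(N) = (29 + N)**2
1/X((F - 463)*(1338 - 357)) = 1/((29 + (-1523 - 463)*(1338 - 357))**2) = 1/((29 - 1986*981)**2) = 1/((29 - 1948266)**2) = 1/((-1948237)**2) = 1/3795627408169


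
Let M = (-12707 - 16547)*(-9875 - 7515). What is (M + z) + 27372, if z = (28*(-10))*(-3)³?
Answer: 508761992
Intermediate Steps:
M = 508727060 (M = -29254*(-17390) = 508727060)
z = 7560 (z = -280*(-27) = 7560)
(M + z) + 27372 = (508727060 + 7560) + 27372 = 508734620 + 27372 = 508761992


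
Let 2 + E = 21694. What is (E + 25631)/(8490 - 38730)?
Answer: -47323/30240 ≈ -1.5649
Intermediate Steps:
E = 21692 (E = -2 + 21694 = 21692)
(E + 25631)/(8490 - 38730) = (21692 + 25631)/(8490 - 38730) = 47323/(-30240) = 47323*(-1/30240) = -47323/30240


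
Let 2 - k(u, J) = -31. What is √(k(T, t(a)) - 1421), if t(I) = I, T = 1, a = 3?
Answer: 2*I*√347 ≈ 37.256*I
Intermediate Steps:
k(u, J) = 33 (k(u, J) = 2 - 1*(-31) = 2 + 31 = 33)
√(k(T, t(a)) - 1421) = √(33 - 1421) = √(-1388) = 2*I*√347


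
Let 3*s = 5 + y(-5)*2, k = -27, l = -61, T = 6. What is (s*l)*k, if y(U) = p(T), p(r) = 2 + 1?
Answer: 6039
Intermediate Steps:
p(r) = 3
y(U) = 3
s = 11/3 (s = (5 + 3*2)/3 = (5 + 6)/3 = (⅓)*11 = 11/3 ≈ 3.6667)
(s*l)*k = ((11/3)*(-61))*(-27) = -671/3*(-27) = 6039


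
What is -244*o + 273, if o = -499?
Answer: 122029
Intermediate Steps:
-244*o + 273 = -244*(-499) + 273 = 121756 + 273 = 122029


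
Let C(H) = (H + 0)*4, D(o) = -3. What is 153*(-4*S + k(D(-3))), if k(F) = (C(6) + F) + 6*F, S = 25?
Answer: -14841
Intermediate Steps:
C(H) = 4*H (C(H) = H*4 = 4*H)
k(F) = 24 + 7*F (k(F) = (4*6 + F) + 6*F = (24 + F) + 6*F = 24 + 7*F)
153*(-4*S + k(D(-3))) = 153*(-4*25 + (24 + 7*(-3))) = 153*(-100 + (24 - 21)) = 153*(-100 + 3) = 153*(-97) = -14841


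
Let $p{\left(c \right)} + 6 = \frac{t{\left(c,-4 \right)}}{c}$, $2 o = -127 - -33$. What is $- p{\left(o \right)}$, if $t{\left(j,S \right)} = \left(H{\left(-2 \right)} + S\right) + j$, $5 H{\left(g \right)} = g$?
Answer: $\frac{1153}{235} \approx 4.9064$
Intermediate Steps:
$H{\left(g \right)} = \frac{g}{5}$
$o = -47$ ($o = \frac{-127 - -33}{2} = \frac{-127 + 33}{2} = \frac{1}{2} \left(-94\right) = -47$)
$t{\left(j,S \right)} = - \frac{2}{5} + S + j$ ($t{\left(j,S \right)} = \left(\frac{1}{5} \left(-2\right) + S\right) + j = \left(- \frac{2}{5} + S\right) + j = - \frac{2}{5} + S + j$)
$p{\left(c \right)} = -6 + \frac{- \frac{22}{5} + c}{c}$ ($p{\left(c \right)} = -6 + \frac{- \frac{2}{5} - 4 + c}{c} = -6 + \frac{- \frac{22}{5} + c}{c}$)
$- p{\left(o \right)} = - (-5 - \frac{22}{5 \left(-47\right)}) = - (-5 - - \frac{22}{235}) = - (-5 + \frac{22}{235}) = \left(-1\right) \left(- \frac{1153}{235}\right) = \frac{1153}{235}$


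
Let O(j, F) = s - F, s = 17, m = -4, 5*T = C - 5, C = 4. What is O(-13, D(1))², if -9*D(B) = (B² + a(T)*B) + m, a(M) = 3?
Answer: 289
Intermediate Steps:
T = -⅕ (T = (4 - 5)/5 = (⅕)*(-1) = -⅕ ≈ -0.20000)
D(B) = 4/9 - B/3 - B²/9 (D(B) = -((B² + 3*B) - 4)/9 = -(-4 + B² + 3*B)/9 = 4/9 - B/3 - B²/9)
O(j, F) = 17 - F
O(-13, D(1))² = (17 - (4/9 - ⅓*1 - ⅑*1²))² = (17 - (4/9 - ⅓ - ⅑*1))² = (17 - (4/9 - ⅓ - ⅑))² = (17 - 1*0)² = (17 + 0)² = 17² = 289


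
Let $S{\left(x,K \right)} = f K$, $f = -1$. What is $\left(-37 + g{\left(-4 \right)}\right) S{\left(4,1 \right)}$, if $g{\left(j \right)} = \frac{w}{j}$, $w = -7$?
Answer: $\frac{141}{4} \approx 35.25$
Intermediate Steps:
$g{\left(j \right)} = - \frac{7}{j}$
$S{\left(x,K \right)} = - K$
$\left(-37 + g{\left(-4 \right)}\right) S{\left(4,1 \right)} = \left(-37 - \frac{7}{-4}\right) \left(\left(-1\right) 1\right) = \left(-37 - - \frac{7}{4}\right) \left(-1\right) = \left(-37 + \frac{7}{4}\right) \left(-1\right) = \left(- \frac{141}{4}\right) \left(-1\right) = \frac{141}{4}$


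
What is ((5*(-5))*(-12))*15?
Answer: 4500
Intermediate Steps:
((5*(-5))*(-12))*15 = -25*(-12)*15 = 300*15 = 4500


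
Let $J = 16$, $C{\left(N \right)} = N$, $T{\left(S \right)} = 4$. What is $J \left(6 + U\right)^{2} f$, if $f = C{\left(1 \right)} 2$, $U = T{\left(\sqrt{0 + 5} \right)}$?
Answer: $3200$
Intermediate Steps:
$U = 4$
$f = 2$ ($f = 1 \cdot 2 = 2$)
$J \left(6 + U\right)^{2} f = 16 \left(6 + 4\right)^{2} \cdot 2 = 16 \cdot 10^{2} \cdot 2 = 16 \cdot 100 \cdot 2 = 1600 \cdot 2 = 3200$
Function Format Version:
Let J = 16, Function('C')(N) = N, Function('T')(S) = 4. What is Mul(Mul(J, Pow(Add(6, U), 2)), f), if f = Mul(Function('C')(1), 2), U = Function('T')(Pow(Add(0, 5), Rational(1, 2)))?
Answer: 3200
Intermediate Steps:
U = 4
f = 2 (f = Mul(1, 2) = 2)
Mul(Mul(J, Pow(Add(6, U), 2)), f) = Mul(Mul(16, Pow(Add(6, 4), 2)), 2) = Mul(Mul(16, Pow(10, 2)), 2) = Mul(Mul(16, 100), 2) = Mul(1600, 2) = 3200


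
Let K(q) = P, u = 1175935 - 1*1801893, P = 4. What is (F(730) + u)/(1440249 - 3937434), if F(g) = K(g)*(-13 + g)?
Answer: 124618/499437 ≈ 0.24952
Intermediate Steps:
u = -625958 (u = 1175935 - 1801893 = -625958)
K(q) = 4
F(g) = -52 + 4*g (F(g) = 4*(-13 + g) = -52 + 4*g)
(F(730) + u)/(1440249 - 3937434) = ((-52 + 4*730) - 625958)/(1440249 - 3937434) = ((-52 + 2920) - 625958)/(-2497185) = (2868 - 625958)*(-1/2497185) = -623090*(-1/2497185) = 124618/499437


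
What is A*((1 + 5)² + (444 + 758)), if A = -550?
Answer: -680900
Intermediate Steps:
A*((1 + 5)² + (444 + 758)) = -550*((1 + 5)² + (444 + 758)) = -550*(6² + 1202) = -550*(36 + 1202) = -550*1238 = -680900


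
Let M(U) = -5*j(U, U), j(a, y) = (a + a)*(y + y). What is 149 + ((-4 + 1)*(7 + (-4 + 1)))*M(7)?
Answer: 11909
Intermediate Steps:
j(a, y) = 4*a*y (j(a, y) = (2*a)*(2*y) = 4*a*y)
M(U) = -20*U² (M(U) = -20*U*U = -20*U²)
149 + ((-4 + 1)*(7 + (-4 + 1)))*M(7) = 149 + ((-4 + 1)*(7 + (-4 + 1)))*(-20*7²) = 149 + (-3*(7 - 3))*(-20*49) = 149 - 3*4*(-980) = 149 - 12*(-980) = 149 + 11760 = 11909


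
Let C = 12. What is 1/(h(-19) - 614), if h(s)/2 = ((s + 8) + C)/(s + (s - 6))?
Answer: -22/13509 ≈ -0.0016285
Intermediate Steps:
h(s) = 2*(20 + s)/(-6 + 2*s) (h(s) = 2*(((s + 8) + 12)/(s + (s - 6))) = 2*(((8 + s) + 12)/(s + (-6 + s))) = 2*((20 + s)/(-6 + 2*s)) = 2*(20 + s)/(-6 + 2*s))
1/(h(-19) - 614) = 1/((20 - 19)/(-3 - 19) - 614) = 1/(1/(-22) - 614) = 1/(-1/22*1 - 614) = 1/(-1/22 - 614) = 1/(-13509/22) = -22/13509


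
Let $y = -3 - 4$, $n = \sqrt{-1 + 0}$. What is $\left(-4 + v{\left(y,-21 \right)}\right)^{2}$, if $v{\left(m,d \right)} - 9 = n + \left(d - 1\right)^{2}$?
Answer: $\left(489 + i\right)^{2} \approx 2.3912 \cdot 10^{5} + 978.0 i$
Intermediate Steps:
$n = i$ ($n = \sqrt{-1} = i \approx 1.0 i$)
$y = -7$ ($y = -3 - 4 = -7$)
$v{\left(m,d \right)} = 9 + i + \left(-1 + d\right)^{2}$ ($v{\left(m,d \right)} = 9 + \left(i + \left(d - 1\right)^{2}\right) = 9 + \left(i + \left(-1 + d\right)^{2}\right) = 9 + i + \left(-1 + d\right)^{2}$)
$\left(-4 + v{\left(y,-21 \right)}\right)^{2} = \left(-4 + \left(9 + i + \left(-1 - 21\right)^{2}\right)\right)^{2} = \left(-4 + \left(9 + i + \left(-22\right)^{2}\right)\right)^{2} = \left(-4 + \left(9 + i + 484\right)\right)^{2} = \left(-4 + \left(493 + i\right)\right)^{2} = \left(489 + i\right)^{2}$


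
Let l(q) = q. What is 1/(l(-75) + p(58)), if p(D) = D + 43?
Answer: 1/26 ≈ 0.038462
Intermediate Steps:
p(D) = 43 + D
1/(l(-75) + p(58)) = 1/(-75 + (43 + 58)) = 1/(-75 + 101) = 1/26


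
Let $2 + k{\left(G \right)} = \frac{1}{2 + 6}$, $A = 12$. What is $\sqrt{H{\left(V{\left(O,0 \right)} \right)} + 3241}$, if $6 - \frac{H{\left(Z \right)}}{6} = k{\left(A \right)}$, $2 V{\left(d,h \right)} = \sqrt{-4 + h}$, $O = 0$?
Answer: $\frac{\sqrt{13153}}{2} \approx 57.343$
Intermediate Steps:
$V{\left(d,h \right)} = \frac{\sqrt{-4 + h}}{2}$
$k{\left(G \right)} = - \frac{15}{8}$ ($k{\left(G \right)} = -2 + \frac{1}{2 + 6} = -2 + \frac{1}{8} = - \frac{15}{8}$)
$H{\left(Z \right)} = \frac{189}{4}$ ($H{\left(Z \right)} = 36 - - \frac{45}{4} = 36 + \frac{45}{4} = \frac{189}{4}$)
$\sqrt{H{\left(V{\left(O,0 \right)} \right)} + 3241} = \sqrt{\frac{189}{4} + 3241} = \sqrt{\frac{13153}{4}} = \frac{\sqrt{13153}}{2}$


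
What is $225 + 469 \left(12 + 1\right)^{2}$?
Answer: $79486$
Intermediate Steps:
$225 + 469 \left(12 + 1\right)^{2} = 225 + 469 \cdot 13^{2} = 225 + 469 \cdot 169 = 225 + 79261 = 79486$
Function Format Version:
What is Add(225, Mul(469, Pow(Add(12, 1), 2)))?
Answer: 79486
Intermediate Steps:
Add(225, Mul(469, Pow(Add(12, 1), 2))) = Add(225, Mul(469, Pow(13, 2))) = Add(225, Mul(469, 169)) = Add(225, 79261) = 79486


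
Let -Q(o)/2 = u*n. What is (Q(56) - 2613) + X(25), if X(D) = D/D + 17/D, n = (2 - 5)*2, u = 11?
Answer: -61983/25 ≈ -2479.3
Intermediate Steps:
n = -6 (n = -3*2 = -6)
X(D) = 1 + 17/D
Q(o) = 132 (Q(o) = -22*(-6) = -2*(-66) = 132)
(Q(56) - 2613) + X(25) = (132 - 2613) + (17 + 25)/25 = -2481 + (1/25)*42 = -2481 + 42/25 = -61983/25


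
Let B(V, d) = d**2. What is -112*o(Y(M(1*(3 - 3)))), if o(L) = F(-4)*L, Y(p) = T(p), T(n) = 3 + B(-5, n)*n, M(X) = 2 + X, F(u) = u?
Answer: 4928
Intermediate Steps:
T(n) = 3 + n**3 (T(n) = 3 + n**2*n = 3 + n**3)
Y(p) = 3 + p**3
o(L) = -4*L
-112*o(Y(M(1*(3 - 3)))) = -(-448)*(3 + (2 + 1*(3 - 3))**3) = -(-448)*(3 + (2 + 1*0)**3) = -(-448)*(3 + (2 + 0)**3) = -(-448)*(3 + 2**3) = -(-448)*(3 + 8) = -(-448)*11 = -112*(-44) = 4928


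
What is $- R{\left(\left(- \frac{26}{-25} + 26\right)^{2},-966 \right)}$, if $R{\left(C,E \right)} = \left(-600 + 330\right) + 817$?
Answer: $-547$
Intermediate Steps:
$R{\left(C,E \right)} = 547$ ($R{\left(C,E \right)} = -270 + 817 = 547$)
$- R{\left(\left(- \frac{26}{-25} + 26\right)^{2},-966 \right)} = \left(-1\right) 547 = -547$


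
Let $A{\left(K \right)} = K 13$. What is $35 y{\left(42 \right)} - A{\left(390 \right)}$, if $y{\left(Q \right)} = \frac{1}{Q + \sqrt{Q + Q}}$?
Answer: $- \frac{40553}{8} - \frac{\sqrt{21}}{24} \approx -5069.3$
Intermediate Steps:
$A{\left(K \right)} = 13 K$
$y{\left(Q \right)} = \frac{1}{Q + \sqrt{2} \sqrt{Q}}$ ($y{\left(Q \right)} = \frac{1}{Q + \sqrt{2 Q}} = \frac{1}{Q + \sqrt{2} \sqrt{Q}}$)
$35 y{\left(42 \right)} - A{\left(390 \right)} = \frac{35}{42 + \sqrt{2} \sqrt{42}} - 13 \cdot 390 = \frac{35}{42 + 2 \sqrt{21}} - 5070 = -5070 + \frac{35}{42 + 2 \sqrt{21}}$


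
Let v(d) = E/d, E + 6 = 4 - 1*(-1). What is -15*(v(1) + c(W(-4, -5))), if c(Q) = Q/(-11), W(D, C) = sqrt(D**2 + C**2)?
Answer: 15 + 15*sqrt(41)/11 ≈ 23.732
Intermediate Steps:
E = -1 (E = -6 + (4 - 1*(-1)) = -6 + (4 + 1) = -6 + 5 = -1)
v(d) = -1/d
W(D, C) = sqrt(C**2 + D**2)
c(Q) = -Q/11 (c(Q) = Q*(-1/11) = -Q/11)
-15*(v(1) + c(W(-4, -5))) = -15*(-1/1 - sqrt((-5)**2 + (-4)**2)/11) = -15*(-1*1 - sqrt(25 + 16)/11) = -15*(-1 - sqrt(41)/11) = 15 + 15*sqrt(41)/11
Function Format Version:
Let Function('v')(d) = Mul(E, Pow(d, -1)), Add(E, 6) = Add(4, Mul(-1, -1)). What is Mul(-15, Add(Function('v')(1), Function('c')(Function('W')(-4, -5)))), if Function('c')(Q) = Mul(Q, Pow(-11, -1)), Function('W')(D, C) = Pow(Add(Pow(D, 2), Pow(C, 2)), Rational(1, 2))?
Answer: Add(15, Mul(Rational(15, 11), Pow(41, Rational(1, 2)))) ≈ 23.732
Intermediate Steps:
E = -1 (E = Add(-6, Add(4, Mul(-1, -1))) = Add(-6, Add(4, 1)) = Add(-6, 5) = -1)
Function('v')(d) = Mul(-1, Pow(d, -1))
Function('W')(D, C) = Pow(Add(Pow(C, 2), Pow(D, 2)), Rational(1, 2))
Function('c')(Q) = Mul(Rational(-1, 11), Q) (Function('c')(Q) = Mul(Q, Rational(-1, 11)) = Mul(Rational(-1, 11), Q))
Mul(-15, Add(Function('v')(1), Function('c')(Function('W')(-4, -5)))) = Mul(-15, Add(Mul(-1, Pow(1, -1)), Mul(Rational(-1, 11), Pow(Add(Pow(-5, 2), Pow(-4, 2)), Rational(1, 2))))) = Mul(-15, Add(Mul(-1, 1), Mul(Rational(-1, 11), Pow(Add(25, 16), Rational(1, 2))))) = Mul(-15, Add(-1, Mul(Rational(-1, 11), Pow(41, Rational(1, 2))))) = Add(15, Mul(Rational(15, 11), Pow(41, Rational(1, 2))))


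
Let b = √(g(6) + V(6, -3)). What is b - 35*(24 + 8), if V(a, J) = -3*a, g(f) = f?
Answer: -1120 + 2*I*√3 ≈ -1120.0 + 3.4641*I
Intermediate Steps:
b = 2*I*√3 (b = √(6 - 3*6) = √(6 - 18) = √(-12) = 2*I*√3 ≈ 3.4641*I)
b - 35*(24 + 8) = 2*I*√3 - 35*(24 + 8) = 2*I*√3 - 35*32 = 2*I*√3 - 1120 = -1120 + 2*I*√3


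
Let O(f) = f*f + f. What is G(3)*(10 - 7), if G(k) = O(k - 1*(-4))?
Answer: 168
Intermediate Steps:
O(f) = f + f² (O(f) = f² + f = f + f²)
G(k) = (4 + k)*(5 + k) (G(k) = (k - 1*(-4))*(1 + (k - 1*(-4))) = (k + 4)*(1 + (k + 4)) = (4 + k)*(1 + (4 + k)) = (4 + k)*(5 + k))
G(3)*(10 - 7) = ((4 + 3)*(5 + 3))*(10 - 7) = (7*8)*3 = 56*3 = 168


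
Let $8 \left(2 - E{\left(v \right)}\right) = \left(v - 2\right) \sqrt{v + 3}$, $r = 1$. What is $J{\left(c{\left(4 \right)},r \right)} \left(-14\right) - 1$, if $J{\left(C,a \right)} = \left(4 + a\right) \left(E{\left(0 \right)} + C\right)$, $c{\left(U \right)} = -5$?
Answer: $209 - \frac{35 \sqrt{3}}{2} \approx 178.69$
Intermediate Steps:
$E{\left(v \right)} = 2 - \frac{\sqrt{3 + v} \left(-2 + v\right)}{8}$ ($E{\left(v \right)} = 2 - \frac{\left(v - 2\right) \sqrt{v + 3}}{8} = 2 - \frac{\left(-2 + v\right) \sqrt{3 + v}}{8} = 2 - \frac{\sqrt{3 + v} \left(-2 + v\right)}{8}$)
$J{\left(C,a \right)} = \left(4 + a\right) \left(2 + C + \frac{\sqrt{3}}{4}\right)$ ($J{\left(C,a \right)} = \left(4 + a\right) \left(\left(2 + \frac{\sqrt{3 + 0}}{4} - 0 \sqrt{3 + 0}\right) + C\right) = \left(4 + a\right) \left(\left(2 + \frac{\sqrt{3}}{4} - 0 \sqrt{3}\right) + C\right) = \left(4 + a\right) \left(\left(2 + \frac{\sqrt{3}}{4} + 0\right) + C\right) = \left(4 + a\right) \left(\left(2 + \frac{\sqrt{3}}{4}\right) + C\right) = \left(4 + a\right) \left(2 + C + \frac{\sqrt{3}}{4}\right)$)
$J{\left(c{\left(4 \right)},r \right)} \left(-14\right) - 1 = \left(8 + \sqrt{3} + 4 \left(-5\right) - 5 + \frac{1}{4} \cdot 1 \left(8 + \sqrt{3}\right)\right) \left(-14\right) - 1 = \left(8 + \sqrt{3} - 20 - 5 + \left(2 + \frac{\sqrt{3}}{4}\right)\right) \left(-14\right) - 1 = \left(-15 + \frac{5 \sqrt{3}}{4}\right) \left(-14\right) - 1 = \left(210 - \frac{35 \sqrt{3}}{2}\right) - 1 = 209 - \frac{35 \sqrt{3}}{2}$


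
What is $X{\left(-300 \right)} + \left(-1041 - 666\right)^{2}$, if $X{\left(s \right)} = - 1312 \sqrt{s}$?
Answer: $2913849 - 13120 i \sqrt{3} \approx 2.9138 \cdot 10^{6} - 22725.0 i$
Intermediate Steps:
$X{\left(-300 \right)} + \left(-1041 - 666\right)^{2} = - 1312 \sqrt{-300} + \left(-1041 - 666\right)^{2} = - 1312 \cdot 10 i \sqrt{3} + \left(-1707\right)^{2} = - 13120 i \sqrt{3} + 2913849 = 2913849 - 13120 i \sqrt{3}$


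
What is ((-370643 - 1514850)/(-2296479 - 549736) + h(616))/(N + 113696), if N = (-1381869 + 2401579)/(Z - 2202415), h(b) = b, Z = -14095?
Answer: 129677208134461/23908898697575625 ≈ 0.0054238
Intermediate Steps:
N = -101971/221651 (N = (-1381869 + 2401579)/(-14095 - 2202415) = 1019710/(-2216510) = 1019710*(-1/2216510) = -101971/221651 ≈ -0.46005)
((-370643 - 1514850)/(-2296479 - 549736) + h(616))/(N + 113696) = ((-370643 - 1514850)/(-2296479 - 549736) + 616)/(-101971/221651 + 113696) = (-1885493/(-2846215) + 616)/(25200730125/221651) = (-1885493*(-1/2846215) + 616)*(221651/25200730125) = (1885493/2846215 + 616)*(221651/25200730125) = (1755153933/2846215)*(221651/25200730125) = 129677208134461/23908898697575625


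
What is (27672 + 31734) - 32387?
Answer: 27019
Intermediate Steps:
(27672 + 31734) - 32387 = 59406 - 32387 = 27019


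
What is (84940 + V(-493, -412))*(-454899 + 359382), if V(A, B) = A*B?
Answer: -27514244952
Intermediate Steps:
(84940 + V(-493, -412))*(-454899 + 359382) = (84940 - 493*(-412))*(-454899 + 359382) = (84940 + 203116)*(-95517) = 288056*(-95517) = -27514244952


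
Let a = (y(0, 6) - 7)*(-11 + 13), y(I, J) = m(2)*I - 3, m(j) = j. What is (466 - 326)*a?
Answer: -2800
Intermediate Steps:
y(I, J) = -3 + 2*I (y(I, J) = 2*I - 3 = -3 + 2*I)
a = -20 (a = ((-3 + 2*0) - 7)*(-11 + 13) = ((-3 + 0) - 7)*2 = (-3 - 7)*2 = -10*2 = -20)
(466 - 326)*a = (466 - 326)*(-20) = 140*(-20) = -2800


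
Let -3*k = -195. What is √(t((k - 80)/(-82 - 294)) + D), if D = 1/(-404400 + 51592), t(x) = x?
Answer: √685527906298/4145494 ≈ 0.19973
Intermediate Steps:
k = 65 (k = -⅓*(-195) = 65)
D = -1/352808 (D = 1/(-352808) = -1/352808 ≈ -2.8344e-6)
√(t((k - 80)/(-82 - 294)) + D) = √((65 - 80)/(-82 - 294) - 1/352808) = √(-15/(-376) - 1/352808) = √(-15*(-1/376) - 1/352808) = √(15/376 - 1/352808) = √(165367/4145494) = √685527906298/4145494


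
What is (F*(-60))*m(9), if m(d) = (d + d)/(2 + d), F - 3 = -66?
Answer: 68040/11 ≈ 6185.5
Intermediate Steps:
F = -63 (F = 3 - 66 = -63)
m(d) = 2*d/(2 + d) (m(d) = (2*d)/(2 + d) = 2*d/(2 + d))
(F*(-60))*m(9) = (-63*(-60))*(2*9/(2 + 9)) = 3780*(2*9/11) = 3780*(2*9*(1/11)) = 3780*(18/11) = 68040/11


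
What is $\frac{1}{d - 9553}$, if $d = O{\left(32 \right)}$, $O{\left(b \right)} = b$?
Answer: $- \frac{1}{9521} \approx -0.00010503$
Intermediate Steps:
$d = 32$
$\frac{1}{d - 9553} = \frac{1}{32 - 9553} = \frac{1}{-9521} = - \frac{1}{9521}$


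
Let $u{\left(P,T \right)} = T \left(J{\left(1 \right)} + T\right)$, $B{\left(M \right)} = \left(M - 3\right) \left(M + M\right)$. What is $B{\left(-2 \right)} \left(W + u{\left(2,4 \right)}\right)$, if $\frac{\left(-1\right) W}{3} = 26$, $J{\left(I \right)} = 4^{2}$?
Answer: $40$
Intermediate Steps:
$J{\left(I \right)} = 16$
$B{\left(M \right)} = 2 M \left(-3 + M\right)$ ($B{\left(M \right)} = \left(-3 + M\right) 2 M = 2 M \left(-3 + M\right)$)
$W = -78$ ($W = \left(-3\right) 26 = -78$)
$u{\left(P,T \right)} = T \left(16 + T\right)$
$B{\left(-2 \right)} \left(W + u{\left(2,4 \right)}\right) = 2 \left(-2\right) \left(-3 - 2\right) \left(-78 + 4 \left(16 + 4\right)\right) = 2 \left(-2\right) \left(-5\right) \left(-78 + 4 \cdot 20\right) = 20 \left(-78 + 80\right) = 20 \cdot 2 = 40$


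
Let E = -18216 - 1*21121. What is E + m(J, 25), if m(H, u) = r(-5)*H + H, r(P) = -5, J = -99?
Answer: -38941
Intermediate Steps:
m(H, u) = -4*H (m(H, u) = -5*H + H = -4*H)
E = -39337 (E = -18216 - 21121 = -39337)
E + m(J, 25) = -39337 - 4*(-99) = -39337 + 396 = -38941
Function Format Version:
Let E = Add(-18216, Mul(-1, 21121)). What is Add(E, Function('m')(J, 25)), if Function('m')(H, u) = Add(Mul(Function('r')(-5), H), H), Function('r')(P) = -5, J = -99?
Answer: -38941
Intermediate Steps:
Function('m')(H, u) = Mul(-4, H) (Function('m')(H, u) = Add(Mul(-5, H), H) = Mul(-4, H))
E = -39337 (E = Add(-18216, -21121) = -39337)
Add(E, Function('m')(J, 25)) = Add(-39337, Mul(-4, -99)) = Add(-39337, 396) = -38941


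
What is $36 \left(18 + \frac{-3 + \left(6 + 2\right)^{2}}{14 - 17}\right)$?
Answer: $-84$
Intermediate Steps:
$36 \left(18 + \frac{-3 + \left(6 + 2\right)^{2}}{14 - 17}\right) = 36 \left(18 + \frac{-3 + 8^{2}}{-3}\right) = 36 \left(18 + \left(-3 + 64\right) \left(- \frac{1}{3}\right)\right) = 36 \left(18 + 61 \left(- \frac{1}{3}\right)\right) = 36 \left(18 - \frac{61}{3}\right) = 36 \left(- \frac{7}{3}\right) = -84$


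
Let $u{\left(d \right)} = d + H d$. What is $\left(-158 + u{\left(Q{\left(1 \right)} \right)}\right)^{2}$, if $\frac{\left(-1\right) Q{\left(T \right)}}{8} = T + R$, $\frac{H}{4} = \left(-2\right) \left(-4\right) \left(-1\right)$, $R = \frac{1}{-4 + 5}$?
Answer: $114244$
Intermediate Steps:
$R = 1$ ($R = 1^{-1} = 1$)
$H = -32$ ($H = 4 \left(-2\right) \left(-4\right) \left(-1\right) = 4 \cdot 8 \left(-1\right) = 4 \left(-8\right) = -32$)
$Q{\left(T \right)} = -8 - 8 T$ ($Q{\left(T \right)} = - 8 \left(T + 1\right) = - 8 \left(1 + T\right) = -8 - 8 T$)
$u{\left(d \right)} = - 31 d$ ($u{\left(d \right)} = d - 32 d = - 31 d$)
$\left(-158 + u{\left(Q{\left(1 \right)} \right)}\right)^{2} = \left(-158 - 31 \left(-8 - 8\right)\right)^{2} = \left(-158 - -496\right)^{2} = \left(-158 + 496\right)^{2} = 338^{2} = 114244$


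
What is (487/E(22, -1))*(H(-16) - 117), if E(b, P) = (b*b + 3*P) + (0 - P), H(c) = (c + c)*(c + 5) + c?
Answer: 106653/482 ≈ 221.27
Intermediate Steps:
H(c) = c + 2*c*(5 + c) (H(c) = (2*c)*(5 + c) + c = 2*c*(5 + c) + c = c + 2*c*(5 + c))
E(b, P) = b² + 2*P (E(b, P) = (b² + 3*P) - P = b² + 2*P)
(487/E(22, -1))*(H(-16) - 117) = (487/(22² + 2*(-1)))*(-16*(11 + 2*(-16)) - 117) = (487/(484 - 2))*(-16*(11 - 32) - 117) = (487/482)*(-16*(-21) - 117) = (487*(1/482))*(336 - 117) = (487/482)*219 = 106653/482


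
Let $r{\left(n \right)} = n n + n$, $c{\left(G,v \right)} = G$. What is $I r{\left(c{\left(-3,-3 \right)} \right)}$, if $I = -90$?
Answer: $-540$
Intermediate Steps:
$r{\left(n \right)} = n + n^{2}$ ($r{\left(n \right)} = n^{2} + n = n + n^{2}$)
$I r{\left(c{\left(-3,-3 \right)} \right)} = - 90 \left(- 3 \left(1 - 3\right)\right) = - 90 \left(\left(-3\right) \left(-2\right)\right) = \left(-90\right) 6 = -540$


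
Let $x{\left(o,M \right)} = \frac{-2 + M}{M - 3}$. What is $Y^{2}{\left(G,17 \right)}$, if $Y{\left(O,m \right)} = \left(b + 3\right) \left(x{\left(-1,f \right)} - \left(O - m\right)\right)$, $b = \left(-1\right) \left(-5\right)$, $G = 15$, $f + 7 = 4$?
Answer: $\frac{4624}{9} \approx 513.78$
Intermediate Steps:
$f = -3$ ($f = -7 + 4 = -3$)
$b = 5$
$x{\left(o,M \right)} = \frac{-2 + M}{-3 + M}$
$Y{\left(O,m \right)} = \frac{20}{3} - 8 O + 8 m$ ($Y{\left(O,m \right)} = \left(5 + 3\right) \left(\frac{-2 - 3}{-3 - 3} - \left(O - m\right)\right) = 8 \left(\frac{1}{-6} \left(-5\right) - \left(O - m\right)\right) = 8 \left(\left(- \frac{1}{6}\right) \left(-5\right) - \left(O - m\right)\right) = 8 \left(\frac{5}{6} - \left(O - m\right)\right) = 8 \left(\frac{5}{6} + m - O\right) = \frac{20}{3} - 8 O + 8 m$)
$Y^{2}{\left(G,17 \right)} = \left(\frac{20}{3} - 120 + 8 \cdot 17\right)^{2} = \left(\frac{20}{3} - 120 + 136\right)^{2} = \left(\frac{68}{3}\right)^{2} = \frac{4624}{9}$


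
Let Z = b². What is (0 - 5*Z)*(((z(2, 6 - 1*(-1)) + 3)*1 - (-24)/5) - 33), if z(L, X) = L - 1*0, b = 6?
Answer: 4176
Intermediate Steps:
z(L, X) = L (z(L, X) = L + 0 = L)
Z = 36 (Z = 6² = 36)
(0 - 5*Z)*(((z(2, 6 - 1*(-1)) + 3)*1 - (-24)/5) - 33) = (0 - 5*36)*(((2 + 3)*1 - (-24)/5) - 33) = (0 - 180)*((5*1 - (-24)/5) - 33) = -180*((5 - 1*(-24/5)) - 33) = -180*((5 + 24/5) - 33) = -180*(49/5 - 33) = -180*(-116/5) = 4176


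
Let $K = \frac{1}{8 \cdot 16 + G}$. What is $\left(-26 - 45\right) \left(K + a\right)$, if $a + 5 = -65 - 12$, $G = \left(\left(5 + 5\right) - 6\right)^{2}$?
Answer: $\frac{838297}{144} \approx 5821.5$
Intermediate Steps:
$G = 16$ ($G = \left(10 - 6\right)^{2} = 4^{2} = 16$)
$K = \frac{1}{144}$ ($K = \frac{1}{8 \cdot 16 + 16} = \frac{1}{128 + 16} = \frac{1}{144} \approx 0.0069444$)
$a = -82$ ($a = -5 - 77 = -82$)
$\left(-26 - 45\right) \left(K + a\right) = \left(-26 - 45\right) \left(\frac{1}{144} - 82\right) = \left(-26 - 45\right) \left(- \frac{11807}{144}\right) = \left(-71\right) \left(- \frac{11807}{144}\right) = \frac{838297}{144}$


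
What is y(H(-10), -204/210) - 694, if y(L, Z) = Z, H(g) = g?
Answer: -24324/35 ≈ -694.97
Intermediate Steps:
y(H(-10), -204/210) - 694 = -204/210 - 694 = -204*1/210 - 694 = -34/35 - 694 = -24324/35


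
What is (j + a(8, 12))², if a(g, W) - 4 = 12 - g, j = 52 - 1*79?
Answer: 361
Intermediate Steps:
j = -27 (j = 52 - 79 = -27)
a(g, W) = 16 - g (a(g, W) = 4 + (12 - g) = 16 - g)
(j + a(8, 12))² = (-27 + (16 - 1*8))² = (-27 + (16 - 8))² = (-27 + 8)² = (-19)² = 361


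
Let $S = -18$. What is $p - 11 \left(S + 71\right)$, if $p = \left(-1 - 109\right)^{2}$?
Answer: $11517$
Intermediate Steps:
$p = 12100$ ($p = \left(-110\right)^{2} = 12100$)
$p - 11 \left(S + 71\right) = 12100 - 11 \left(-18 + 71\right) = 12100 - 583 = 11517$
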